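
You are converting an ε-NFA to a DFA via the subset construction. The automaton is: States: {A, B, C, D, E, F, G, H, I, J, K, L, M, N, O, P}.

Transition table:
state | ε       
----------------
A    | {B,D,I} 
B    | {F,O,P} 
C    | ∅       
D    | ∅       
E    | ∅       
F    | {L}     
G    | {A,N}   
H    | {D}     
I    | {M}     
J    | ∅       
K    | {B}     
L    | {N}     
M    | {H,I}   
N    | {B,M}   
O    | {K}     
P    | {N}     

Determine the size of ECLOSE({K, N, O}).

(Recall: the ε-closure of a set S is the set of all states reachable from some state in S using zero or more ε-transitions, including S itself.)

Start with {K, N, O}.
From K via ε: add B.
From N via ε: add M.
From B via ε: add F, P.
From M via ε: add H, I.
From F via ε: add L.
From H via ε: add D.
ε-closure = {B, D, F, H, I, K, L, M, N, O, P}, which has 11 states.

11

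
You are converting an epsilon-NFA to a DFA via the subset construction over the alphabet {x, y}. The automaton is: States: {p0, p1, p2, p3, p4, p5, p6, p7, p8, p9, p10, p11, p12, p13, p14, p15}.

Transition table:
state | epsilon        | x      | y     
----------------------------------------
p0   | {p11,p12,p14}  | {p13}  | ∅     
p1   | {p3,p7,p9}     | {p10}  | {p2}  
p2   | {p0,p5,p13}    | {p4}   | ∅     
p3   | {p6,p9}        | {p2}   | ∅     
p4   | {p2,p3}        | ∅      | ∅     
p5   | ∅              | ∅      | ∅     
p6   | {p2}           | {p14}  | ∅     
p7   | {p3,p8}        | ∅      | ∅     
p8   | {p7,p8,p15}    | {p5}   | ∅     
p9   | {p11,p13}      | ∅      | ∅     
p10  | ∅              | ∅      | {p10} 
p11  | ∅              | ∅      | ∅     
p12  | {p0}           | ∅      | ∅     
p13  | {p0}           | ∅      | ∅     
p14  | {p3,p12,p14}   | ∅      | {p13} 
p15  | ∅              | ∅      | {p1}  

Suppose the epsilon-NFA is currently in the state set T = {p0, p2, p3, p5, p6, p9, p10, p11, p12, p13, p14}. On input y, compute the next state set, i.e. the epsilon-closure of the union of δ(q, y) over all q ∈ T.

{p0, p2, p3, p5, p6, p9, p10, p11, p12, p13, p14}

p10 on y → {p10}.
p14 on y → {p13}.
No y-transition from p0, p2, p3, p5, p6, p9, p11, p12, p13.
Union after reading y: {p10, p13}.
Now take the epsilon-closure:
From p13 via epsilon: add p0.
From p0 via epsilon: add p11, p12, p14.
From p14 via epsilon: add p3.
From p3 via epsilon: add p6, p9.
From p6 via epsilon: add p2.
From p2 via epsilon: add p5.
No new states can be added; the closed set is {p0, p2, p3, p5, p6, p9, p10, p11, p12, p13, p14}.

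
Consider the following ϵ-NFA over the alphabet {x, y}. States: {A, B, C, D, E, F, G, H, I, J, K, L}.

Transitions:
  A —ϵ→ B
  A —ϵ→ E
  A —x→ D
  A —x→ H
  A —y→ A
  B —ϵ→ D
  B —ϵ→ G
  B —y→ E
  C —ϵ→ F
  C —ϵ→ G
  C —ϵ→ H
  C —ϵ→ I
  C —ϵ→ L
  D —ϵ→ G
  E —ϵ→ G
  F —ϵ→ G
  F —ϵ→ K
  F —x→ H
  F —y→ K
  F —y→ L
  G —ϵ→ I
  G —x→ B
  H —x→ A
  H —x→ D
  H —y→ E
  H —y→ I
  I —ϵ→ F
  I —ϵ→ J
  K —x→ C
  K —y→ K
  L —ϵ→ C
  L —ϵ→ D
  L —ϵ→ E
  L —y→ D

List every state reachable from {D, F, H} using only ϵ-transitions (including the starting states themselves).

{D, F, G, H, I, J, K}

Start with {D, F, H}.
From D via ϵ: add G.
From F via ϵ: add K.
From G via ϵ: add I.
From I via ϵ: add J.
No new states can be added; the closed set is {D, F, G, H, I, J, K}.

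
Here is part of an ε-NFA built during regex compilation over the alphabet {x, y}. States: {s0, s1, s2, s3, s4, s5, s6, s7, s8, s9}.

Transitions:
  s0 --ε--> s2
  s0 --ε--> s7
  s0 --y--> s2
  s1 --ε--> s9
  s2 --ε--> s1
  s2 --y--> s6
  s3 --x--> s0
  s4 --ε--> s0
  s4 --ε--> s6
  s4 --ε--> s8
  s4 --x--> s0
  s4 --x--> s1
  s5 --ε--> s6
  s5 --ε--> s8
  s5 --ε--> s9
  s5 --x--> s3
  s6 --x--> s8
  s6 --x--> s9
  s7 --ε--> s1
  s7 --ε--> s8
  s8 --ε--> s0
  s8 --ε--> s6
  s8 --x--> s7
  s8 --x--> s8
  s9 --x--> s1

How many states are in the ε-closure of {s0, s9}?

7

Start with {s0, s9}.
From s0 via ε: add s2, s7.
From s2 via ε: add s1.
From s7 via ε: add s8.
From s8 via ε: add s6.
ε-closure = {s0, s1, s2, s6, s7, s8, s9}, which has 7 states.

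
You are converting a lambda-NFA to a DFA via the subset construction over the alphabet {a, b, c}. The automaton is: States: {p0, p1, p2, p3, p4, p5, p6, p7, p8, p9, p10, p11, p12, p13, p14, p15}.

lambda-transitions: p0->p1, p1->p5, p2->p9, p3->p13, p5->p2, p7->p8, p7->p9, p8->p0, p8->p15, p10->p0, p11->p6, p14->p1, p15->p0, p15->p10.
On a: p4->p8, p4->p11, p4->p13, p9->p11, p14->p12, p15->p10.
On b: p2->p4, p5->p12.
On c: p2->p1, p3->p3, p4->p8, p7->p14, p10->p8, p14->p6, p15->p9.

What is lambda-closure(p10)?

Start with {p10}.
From p10 via lambda: add p0.
From p0 via lambda: add p1.
From p1 via lambda: add p5.
From p5 via lambda: add p2.
From p2 via lambda: add p9.
No new states can be added; the closed set is {p0, p1, p2, p5, p9, p10}.

{p0, p1, p2, p5, p9, p10}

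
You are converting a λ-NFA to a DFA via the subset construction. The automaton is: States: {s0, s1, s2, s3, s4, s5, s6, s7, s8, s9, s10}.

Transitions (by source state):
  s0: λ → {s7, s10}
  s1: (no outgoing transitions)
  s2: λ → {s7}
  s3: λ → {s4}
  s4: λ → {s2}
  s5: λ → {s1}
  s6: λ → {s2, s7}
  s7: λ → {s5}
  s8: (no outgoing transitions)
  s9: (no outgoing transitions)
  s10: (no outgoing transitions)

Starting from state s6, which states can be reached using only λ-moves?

{s1, s2, s5, s6, s7}

Start with {s6}.
From s6 via λ: add s2, s7.
From s7 via λ: add s5.
From s5 via λ: add s1.
No new states can be added; the closed set is {s1, s2, s5, s6, s7}.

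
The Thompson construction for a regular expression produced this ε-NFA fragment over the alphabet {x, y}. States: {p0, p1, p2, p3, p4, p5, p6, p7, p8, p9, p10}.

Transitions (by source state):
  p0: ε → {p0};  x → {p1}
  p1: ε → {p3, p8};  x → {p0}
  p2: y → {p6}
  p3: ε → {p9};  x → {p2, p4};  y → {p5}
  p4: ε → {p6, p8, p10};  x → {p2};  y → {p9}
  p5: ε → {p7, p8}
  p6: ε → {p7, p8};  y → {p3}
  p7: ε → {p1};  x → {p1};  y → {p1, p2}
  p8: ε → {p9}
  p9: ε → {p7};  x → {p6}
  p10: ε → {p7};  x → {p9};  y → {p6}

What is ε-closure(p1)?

{p1, p3, p7, p8, p9}

Start with {p1}.
From p1 via ε: add p3, p8.
From p3 via ε: add p9.
From p9 via ε: add p7.
No new states can be added; the closed set is {p1, p3, p7, p8, p9}.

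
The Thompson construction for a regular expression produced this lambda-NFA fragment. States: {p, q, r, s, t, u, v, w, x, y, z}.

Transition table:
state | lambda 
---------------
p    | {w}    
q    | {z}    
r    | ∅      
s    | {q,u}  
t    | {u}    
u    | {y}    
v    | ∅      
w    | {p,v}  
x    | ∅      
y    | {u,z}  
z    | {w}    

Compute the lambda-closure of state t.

Start with {t}.
From t via lambda: add u.
From u via lambda: add y.
From y via lambda: add z.
From z via lambda: add w.
From w via lambda: add p, v.
No new states can be added; the closed set is {p, t, u, v, w, y, z}.

{p, t, u, v, w, y, z}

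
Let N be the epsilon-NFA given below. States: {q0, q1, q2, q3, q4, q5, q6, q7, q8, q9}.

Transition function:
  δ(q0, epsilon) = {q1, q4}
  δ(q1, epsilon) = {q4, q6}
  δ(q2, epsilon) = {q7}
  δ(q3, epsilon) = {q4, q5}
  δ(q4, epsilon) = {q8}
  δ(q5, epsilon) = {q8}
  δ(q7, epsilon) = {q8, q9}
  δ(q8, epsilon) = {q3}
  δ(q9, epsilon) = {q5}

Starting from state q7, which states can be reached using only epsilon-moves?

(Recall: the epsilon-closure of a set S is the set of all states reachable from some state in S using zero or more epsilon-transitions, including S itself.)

Start with {q7}.
From q7 via epsilon: add q8, q9.
From q8 via epsilon: add q3.
From q9 via epsilon: add q5.
From q3 via epsilon: add q4.
No new states can be added; the closed set is {q3, q4, q5, q7, q8, q9}.

{q3, q4, q5, q7, q8, q9}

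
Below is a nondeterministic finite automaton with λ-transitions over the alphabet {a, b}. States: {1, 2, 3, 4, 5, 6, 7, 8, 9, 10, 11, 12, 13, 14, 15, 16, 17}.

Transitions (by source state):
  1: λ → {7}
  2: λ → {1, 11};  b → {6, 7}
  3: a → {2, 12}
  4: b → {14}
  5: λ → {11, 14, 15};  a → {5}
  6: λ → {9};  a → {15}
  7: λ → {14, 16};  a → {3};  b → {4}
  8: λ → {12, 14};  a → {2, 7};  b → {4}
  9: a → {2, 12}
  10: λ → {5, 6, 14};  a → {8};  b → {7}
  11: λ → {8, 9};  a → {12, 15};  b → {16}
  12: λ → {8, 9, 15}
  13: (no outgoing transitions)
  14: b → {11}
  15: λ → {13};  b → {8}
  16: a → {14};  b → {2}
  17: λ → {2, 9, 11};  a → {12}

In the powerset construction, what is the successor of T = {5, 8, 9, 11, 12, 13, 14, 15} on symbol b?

8 on b → {4}.
11 on b → {16}.
14 on b → {11}.
15 on b → {8}.
No b-transition from 5, 9, 12, 13.
Union after reading b: {4, 8, 11, 16}.
Now take the λ-closure:
From 8 via λ: add 12, 14.
From 11 via λ: add 9.
From 12 via λ: add 15.
From 15 via λ: add 13.
No new states can be added; the closed set is {4, 8, 9, 11, 12, 13, 14, 15, 16}.

{4, 8, 9, 11, 12, 13, 14, 15, 16}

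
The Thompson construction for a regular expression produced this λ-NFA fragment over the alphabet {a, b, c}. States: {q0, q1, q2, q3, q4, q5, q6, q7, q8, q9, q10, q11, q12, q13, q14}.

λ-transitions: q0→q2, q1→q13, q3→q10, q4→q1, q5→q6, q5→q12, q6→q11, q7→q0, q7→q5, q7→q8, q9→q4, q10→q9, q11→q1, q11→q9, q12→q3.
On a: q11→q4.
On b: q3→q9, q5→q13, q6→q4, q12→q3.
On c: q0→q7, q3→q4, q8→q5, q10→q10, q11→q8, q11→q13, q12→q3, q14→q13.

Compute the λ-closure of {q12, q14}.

{q1, q3, q4, q9, q10, q12, q13, q14}

Start with {q12, q14}.
From q12 via λ: add q3.
From q3 via λ: add q10.
From q10 via λ: add q9.
From q9 via λ: add q4.
From q4 via λ: add q1.
From q1 via λ: add q13.
No new states can be added; the closed set is {q1, q3, q4, q9, q10, q12, q13, q14}.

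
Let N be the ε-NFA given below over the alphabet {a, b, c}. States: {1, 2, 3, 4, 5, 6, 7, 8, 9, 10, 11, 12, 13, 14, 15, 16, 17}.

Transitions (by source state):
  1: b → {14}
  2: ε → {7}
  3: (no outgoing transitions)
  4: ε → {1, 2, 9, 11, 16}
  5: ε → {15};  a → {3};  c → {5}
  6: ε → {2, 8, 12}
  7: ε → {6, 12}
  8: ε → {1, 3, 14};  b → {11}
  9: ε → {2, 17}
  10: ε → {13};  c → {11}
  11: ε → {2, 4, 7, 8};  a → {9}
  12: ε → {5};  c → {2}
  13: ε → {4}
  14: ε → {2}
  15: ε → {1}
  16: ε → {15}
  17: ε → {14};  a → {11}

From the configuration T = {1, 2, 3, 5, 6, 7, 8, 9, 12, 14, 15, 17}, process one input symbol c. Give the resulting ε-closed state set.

{1, 2, 3, 5, 6, 7, 8, 12, 14, 15}

5 on c → {5}.
12 on c → {2}.
No c-transition from 1, 2, 3, 6, 7, 8, 9, 14, 15, 17.
Union after reading c: {2, 5}.
Now take the ε-closure:
From 2 via ε: add 7.
From 5 via ε: add 15.
From 7 via ε: add 6, 12.
From 15 via ε: add 1.
From 6 via ε: add 8.
From 8 via ε: add 3, 14.
No new states can be added; the closed set is {1, 2, 3, 5, 6, 7, 8, 12, 14, 15}.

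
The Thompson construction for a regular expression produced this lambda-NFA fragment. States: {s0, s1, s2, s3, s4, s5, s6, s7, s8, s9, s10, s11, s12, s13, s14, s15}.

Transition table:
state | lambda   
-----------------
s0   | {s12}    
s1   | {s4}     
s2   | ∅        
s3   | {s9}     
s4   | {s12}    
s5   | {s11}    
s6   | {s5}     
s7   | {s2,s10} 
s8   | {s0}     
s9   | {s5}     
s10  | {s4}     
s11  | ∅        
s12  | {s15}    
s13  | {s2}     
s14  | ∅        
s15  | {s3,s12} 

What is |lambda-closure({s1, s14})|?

Start with {s1, s14}.
From s1 via lambda: add s4.
From s4 via lambda: add s12.
From s12 via lambda: add s15.
From s15 via lambda: add s3.
From s3 via lambda: add s9.
From s9 via lambda: add s5.
From s5 via lambda: add s11.
lambda-closure = {s1, s3, s4, s5, s9, s11, s12, s14, s15}, which has 9 states.

9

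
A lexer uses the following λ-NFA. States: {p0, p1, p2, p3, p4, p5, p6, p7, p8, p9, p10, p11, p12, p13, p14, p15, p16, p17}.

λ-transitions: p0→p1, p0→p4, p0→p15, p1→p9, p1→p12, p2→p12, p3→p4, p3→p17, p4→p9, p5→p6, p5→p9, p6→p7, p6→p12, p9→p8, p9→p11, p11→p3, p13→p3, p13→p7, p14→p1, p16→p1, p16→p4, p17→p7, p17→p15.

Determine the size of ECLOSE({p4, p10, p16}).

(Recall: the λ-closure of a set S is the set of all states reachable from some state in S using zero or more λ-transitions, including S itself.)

Start with {p4, p10, p16}.
From p4 via λ: add p9.
From p16 via λ: add p1.
From p1 via λ: add p12.
From p9 via λ: add p8, p11.
From p11 via λ: add p3.
From p3 via λ: add p17.
From p17 via λ: add p7, p15.
λ-closure = {p1, p3, p4, p7, p8, p9, p10, p11, p12, p15, p16, p17}, which has 12 states.

12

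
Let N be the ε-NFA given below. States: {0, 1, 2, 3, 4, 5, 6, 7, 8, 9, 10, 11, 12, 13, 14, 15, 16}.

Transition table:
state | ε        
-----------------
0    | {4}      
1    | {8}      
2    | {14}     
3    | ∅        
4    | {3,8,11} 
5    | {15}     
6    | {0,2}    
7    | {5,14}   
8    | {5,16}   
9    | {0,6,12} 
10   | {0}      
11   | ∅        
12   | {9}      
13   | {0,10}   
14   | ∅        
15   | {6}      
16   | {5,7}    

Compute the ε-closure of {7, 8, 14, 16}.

{0, 2, 3, 4, 5, 6, 7, 8, 11, 14, 15, 16}

Start with {7, 8, 14, 16}.
From 7 via ε: add 5.
From 5 via ε: add 15.
From 15 via ε: add 6.
From 6 via ε: add 0, 2.
From 0 via ε: add 4.
From 4 via ε: add 3, 11.
No new states can be added; the closed set is {0, 2, 3, 4, 5, 6, 7, 8, 11, 14, 15, 16}.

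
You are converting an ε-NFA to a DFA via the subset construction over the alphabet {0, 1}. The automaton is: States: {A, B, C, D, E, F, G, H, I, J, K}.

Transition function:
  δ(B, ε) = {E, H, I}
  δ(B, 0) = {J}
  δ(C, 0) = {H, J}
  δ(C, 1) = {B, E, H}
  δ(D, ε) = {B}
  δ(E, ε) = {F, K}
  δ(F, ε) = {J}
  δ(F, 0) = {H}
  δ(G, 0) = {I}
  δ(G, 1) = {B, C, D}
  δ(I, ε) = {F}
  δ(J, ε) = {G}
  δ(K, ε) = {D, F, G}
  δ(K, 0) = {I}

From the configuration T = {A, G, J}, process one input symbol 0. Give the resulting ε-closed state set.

{F, G, I, J}

G on 0 → {I}.
No 0-transition from A, J.
Union after reading 0: {I}.
Now take the ε-closure:
From I via ε: add F.
From F via ε: add J.
From J via ε: add G.
No new states can be added; the closed set is {F, G, I, J}.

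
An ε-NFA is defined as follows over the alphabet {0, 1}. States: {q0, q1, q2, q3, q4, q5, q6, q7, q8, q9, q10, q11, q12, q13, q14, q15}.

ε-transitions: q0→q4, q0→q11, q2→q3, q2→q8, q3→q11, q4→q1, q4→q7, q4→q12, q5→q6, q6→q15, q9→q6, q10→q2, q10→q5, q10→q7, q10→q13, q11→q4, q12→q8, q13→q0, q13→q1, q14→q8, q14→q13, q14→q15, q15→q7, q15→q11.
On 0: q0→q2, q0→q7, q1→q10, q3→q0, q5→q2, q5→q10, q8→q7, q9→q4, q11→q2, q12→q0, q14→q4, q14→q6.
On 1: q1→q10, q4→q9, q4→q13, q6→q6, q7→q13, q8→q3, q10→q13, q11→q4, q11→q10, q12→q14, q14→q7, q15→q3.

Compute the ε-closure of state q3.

{q1, q3, q4, q7, q8, q11, q12}

Start with {q3}.
From q3 via ε: add q11.
From q11 via ε: add q4.
From q4 via ε: add q1, q7, q12.
From q12 via ε: add q8.
No new states can be added; the closed set is {q1, q3, q4, q7, q8, q11, q12}.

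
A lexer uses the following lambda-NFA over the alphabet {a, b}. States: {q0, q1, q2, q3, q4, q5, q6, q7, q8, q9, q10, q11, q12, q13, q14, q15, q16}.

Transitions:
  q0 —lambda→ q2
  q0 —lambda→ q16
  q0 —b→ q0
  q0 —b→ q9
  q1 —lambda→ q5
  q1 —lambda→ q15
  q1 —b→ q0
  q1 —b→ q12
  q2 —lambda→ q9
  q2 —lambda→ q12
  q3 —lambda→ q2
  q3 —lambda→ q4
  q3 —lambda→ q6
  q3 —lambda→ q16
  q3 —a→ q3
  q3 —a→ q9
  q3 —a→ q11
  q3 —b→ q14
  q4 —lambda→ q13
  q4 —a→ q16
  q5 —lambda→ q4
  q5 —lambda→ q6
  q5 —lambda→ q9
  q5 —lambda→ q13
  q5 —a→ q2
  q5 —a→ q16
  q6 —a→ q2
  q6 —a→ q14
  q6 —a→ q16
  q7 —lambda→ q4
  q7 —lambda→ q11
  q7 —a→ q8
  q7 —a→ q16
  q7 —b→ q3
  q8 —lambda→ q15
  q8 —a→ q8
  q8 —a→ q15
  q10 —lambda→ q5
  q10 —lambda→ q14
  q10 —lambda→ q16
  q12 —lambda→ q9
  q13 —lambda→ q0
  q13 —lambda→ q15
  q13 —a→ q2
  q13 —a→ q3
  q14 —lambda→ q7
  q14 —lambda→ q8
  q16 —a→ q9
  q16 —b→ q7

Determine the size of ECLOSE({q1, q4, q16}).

Start with {q1, q4, q16}.
From q1 via lambda: add q5, q15.
From q4 via lambda: add q13.
From q5 via lambda: add q6, q9.
From q13 via lambda: add q0.
From q0 via lambda: add q2.
From q2 via lambda: add q12.
lambda-closure = {q0, q1, q2, q4, q5, q6, q9, q12, q13, q15, q16}, which has 11 states.

11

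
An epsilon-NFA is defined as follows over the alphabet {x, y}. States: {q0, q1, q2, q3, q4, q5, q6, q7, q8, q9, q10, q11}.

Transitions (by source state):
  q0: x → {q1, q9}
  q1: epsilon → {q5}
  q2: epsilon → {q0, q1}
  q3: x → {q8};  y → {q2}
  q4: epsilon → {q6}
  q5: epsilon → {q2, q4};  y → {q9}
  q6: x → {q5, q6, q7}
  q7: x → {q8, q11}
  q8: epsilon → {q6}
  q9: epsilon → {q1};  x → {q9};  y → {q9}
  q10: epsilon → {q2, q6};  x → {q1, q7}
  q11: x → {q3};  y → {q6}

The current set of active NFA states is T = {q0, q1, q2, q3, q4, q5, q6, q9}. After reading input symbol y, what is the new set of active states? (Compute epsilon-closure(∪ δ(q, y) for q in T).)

{q0, q1, q2, q4, q5, q6, q9}

q3 on y → {q2}.
q5 on y → {q9}.
q9 on y → {q9}.
No y-transition from q0, q1, q2, q4, q6.
Union after reading y: {q2, q9}.
Now take the epsilon-closure:
From q2 via epsilon: add q0, q1.
From q1 via epsilon: add q5.
From q5 via epsilon: add q4.
From q4 via epsilon: add q6.
No new states can be added; the closed set is {q0, q1, q2, q4, q5, q6, q9}.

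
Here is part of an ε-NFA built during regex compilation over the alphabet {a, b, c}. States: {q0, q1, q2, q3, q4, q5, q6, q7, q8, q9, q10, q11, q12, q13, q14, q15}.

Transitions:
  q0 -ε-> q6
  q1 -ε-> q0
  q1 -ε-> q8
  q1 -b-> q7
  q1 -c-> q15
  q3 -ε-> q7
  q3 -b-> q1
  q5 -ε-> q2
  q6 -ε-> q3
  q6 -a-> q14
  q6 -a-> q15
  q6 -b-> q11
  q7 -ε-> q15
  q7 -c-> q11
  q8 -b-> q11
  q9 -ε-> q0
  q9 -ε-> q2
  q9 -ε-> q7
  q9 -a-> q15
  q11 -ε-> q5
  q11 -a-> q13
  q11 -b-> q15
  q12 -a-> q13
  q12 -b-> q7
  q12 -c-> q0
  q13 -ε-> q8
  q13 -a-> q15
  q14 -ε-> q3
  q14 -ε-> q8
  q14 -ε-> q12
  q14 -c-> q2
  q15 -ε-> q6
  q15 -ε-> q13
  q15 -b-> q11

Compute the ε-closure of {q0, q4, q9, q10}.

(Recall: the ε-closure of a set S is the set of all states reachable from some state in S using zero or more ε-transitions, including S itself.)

Start with {q0, q4, q9, q10}.
From q0 via ε: add q6.
From q9 via ε: add q2, q7.
From q6 via ε: add q3.
From q7 via ε: add q15.
From q15 via ε: add q13.
From q13 via ε: add q8.
No new states can be added; the closed set is {q0, q2, q3, q4, q6, q7, q8, q9, q10, q13, q15}.

{q0, q2, q3, q4, q6, q7, q8, q9, q10, q13, q15}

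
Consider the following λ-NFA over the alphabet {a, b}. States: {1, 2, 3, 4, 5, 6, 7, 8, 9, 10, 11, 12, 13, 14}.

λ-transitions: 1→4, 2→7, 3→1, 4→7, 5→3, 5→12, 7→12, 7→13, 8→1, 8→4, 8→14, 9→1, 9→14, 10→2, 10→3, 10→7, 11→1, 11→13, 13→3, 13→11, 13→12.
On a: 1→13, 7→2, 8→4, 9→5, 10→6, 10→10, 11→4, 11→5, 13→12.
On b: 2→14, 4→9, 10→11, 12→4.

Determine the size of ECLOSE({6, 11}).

Start with {6, 11}.
From 11 via λ: add 1, 13.
From 1 via λ: add 4.
From 13 via λ: add 3, 12.
From 4 via λ: add 7.
λ-closure = {1, 3, 4, 6, 7, 11, 12, 13}, which has 8 states.

8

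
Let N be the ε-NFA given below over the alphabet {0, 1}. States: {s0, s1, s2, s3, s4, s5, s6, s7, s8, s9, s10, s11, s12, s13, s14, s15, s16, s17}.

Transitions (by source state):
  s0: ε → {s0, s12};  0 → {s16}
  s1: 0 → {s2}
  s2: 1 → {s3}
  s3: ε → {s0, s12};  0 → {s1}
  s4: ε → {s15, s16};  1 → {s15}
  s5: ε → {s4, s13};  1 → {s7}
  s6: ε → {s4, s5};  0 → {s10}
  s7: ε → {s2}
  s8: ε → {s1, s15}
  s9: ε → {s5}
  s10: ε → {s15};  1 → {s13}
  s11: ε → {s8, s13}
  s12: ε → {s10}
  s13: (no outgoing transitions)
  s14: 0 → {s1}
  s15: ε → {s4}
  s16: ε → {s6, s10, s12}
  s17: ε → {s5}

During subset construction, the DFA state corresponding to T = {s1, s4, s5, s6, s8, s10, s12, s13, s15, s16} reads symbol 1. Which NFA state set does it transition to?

s4 on 1 → {s15}.
s5 on 1 → {s7}.
s10 on 1 → {s13}.
No 1-transition from s1, s6, s8, s12, s13, s15, s16.
Union after reading 1: {s7, s13, s15}.
Now take the ε-closure:
From s7 via ε: add s2.
From s15 via ε: add s4.
From s4 via ε: add s16.
From s16 via ε: add s6, s10, s12.
From s6 via ε: add s5.
No new states can be added; the closed set is {s2, s4, s5, s6, s7, s10, s12, s13, s15, s16}.

{s2, s4, s5, s6, s7, s10, s12, s13, s15, s16}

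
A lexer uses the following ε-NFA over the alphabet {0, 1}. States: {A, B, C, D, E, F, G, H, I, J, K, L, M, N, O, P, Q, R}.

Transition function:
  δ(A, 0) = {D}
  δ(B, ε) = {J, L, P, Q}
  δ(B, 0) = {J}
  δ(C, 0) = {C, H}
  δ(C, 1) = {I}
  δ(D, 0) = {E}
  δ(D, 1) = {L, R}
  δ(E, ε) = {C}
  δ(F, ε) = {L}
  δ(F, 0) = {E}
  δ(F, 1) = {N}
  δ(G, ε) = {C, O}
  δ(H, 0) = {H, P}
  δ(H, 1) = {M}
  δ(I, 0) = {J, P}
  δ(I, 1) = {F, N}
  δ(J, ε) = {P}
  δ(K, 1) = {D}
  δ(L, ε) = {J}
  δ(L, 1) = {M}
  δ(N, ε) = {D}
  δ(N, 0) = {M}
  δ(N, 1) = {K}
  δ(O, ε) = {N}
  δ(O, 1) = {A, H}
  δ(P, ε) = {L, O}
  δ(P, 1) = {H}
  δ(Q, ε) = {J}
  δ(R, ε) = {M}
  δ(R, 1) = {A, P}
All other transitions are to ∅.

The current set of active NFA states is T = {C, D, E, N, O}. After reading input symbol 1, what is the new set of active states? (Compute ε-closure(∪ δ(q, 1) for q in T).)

C on 1 → {I}.
D on 1 → {L, R}.
N on 1 → {K}.
O on 1 → {A, H}.
No 1-transition from E.
Union after reading 1: {A, H, I, K, L, R}.
Now take the ε-closure:
From L via ε: add J.
From R via ε: add M.
From J via ε: add P.
From P via ε: add O.
From O via ε: add N.
From N via ε: add D.
No new states can be added; the closed set is {A, D, H, I, J, K, L, M, N, O, P, R}.

{A, D, H, I, J, K, L, M, N, O, P, R}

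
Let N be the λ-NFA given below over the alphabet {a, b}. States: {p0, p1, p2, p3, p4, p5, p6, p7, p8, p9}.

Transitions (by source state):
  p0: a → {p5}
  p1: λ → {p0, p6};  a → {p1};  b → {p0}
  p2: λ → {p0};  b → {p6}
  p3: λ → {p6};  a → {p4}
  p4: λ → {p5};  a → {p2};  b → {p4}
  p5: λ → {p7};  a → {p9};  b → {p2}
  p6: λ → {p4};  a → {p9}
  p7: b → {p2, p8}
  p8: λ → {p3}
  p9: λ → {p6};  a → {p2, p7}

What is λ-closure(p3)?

{p3, p4, p5, p6, p7}

Start with {p3}.
From p3 via λ: add p6.
From p6 via λ: add p4.
From p4 via λ: add p5.
From p5 via λ: add p7.
No new states can be added; the closed set is {p3, p4, p5, p6, p7}.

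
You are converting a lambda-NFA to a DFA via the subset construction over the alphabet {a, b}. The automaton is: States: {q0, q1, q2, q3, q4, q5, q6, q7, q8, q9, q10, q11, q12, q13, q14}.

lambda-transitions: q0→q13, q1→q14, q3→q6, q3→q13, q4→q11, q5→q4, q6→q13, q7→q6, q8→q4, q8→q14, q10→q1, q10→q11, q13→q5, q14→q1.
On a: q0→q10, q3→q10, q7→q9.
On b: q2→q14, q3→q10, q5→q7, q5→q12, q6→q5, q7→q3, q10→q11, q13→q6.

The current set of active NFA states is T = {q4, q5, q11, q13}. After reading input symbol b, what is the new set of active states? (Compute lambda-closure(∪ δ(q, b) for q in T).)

{q4, q5, q6, q7, q11, q12, q13}

q5 on b → {q7, q12}.
q13 on b → {q6}.
No b-transition from q4, q11.
Union after reading b: {q6, q7, q12}.
Now take the lambda-closure:
From q6 via lambda: add q13.
From q13 via lambda: add q5.
From q5 via lambda: add q4.
From q4 via lambda: add q11.
No new states can be added; the closed set is {q4, q5, q6, q7, q11, q12, q13}.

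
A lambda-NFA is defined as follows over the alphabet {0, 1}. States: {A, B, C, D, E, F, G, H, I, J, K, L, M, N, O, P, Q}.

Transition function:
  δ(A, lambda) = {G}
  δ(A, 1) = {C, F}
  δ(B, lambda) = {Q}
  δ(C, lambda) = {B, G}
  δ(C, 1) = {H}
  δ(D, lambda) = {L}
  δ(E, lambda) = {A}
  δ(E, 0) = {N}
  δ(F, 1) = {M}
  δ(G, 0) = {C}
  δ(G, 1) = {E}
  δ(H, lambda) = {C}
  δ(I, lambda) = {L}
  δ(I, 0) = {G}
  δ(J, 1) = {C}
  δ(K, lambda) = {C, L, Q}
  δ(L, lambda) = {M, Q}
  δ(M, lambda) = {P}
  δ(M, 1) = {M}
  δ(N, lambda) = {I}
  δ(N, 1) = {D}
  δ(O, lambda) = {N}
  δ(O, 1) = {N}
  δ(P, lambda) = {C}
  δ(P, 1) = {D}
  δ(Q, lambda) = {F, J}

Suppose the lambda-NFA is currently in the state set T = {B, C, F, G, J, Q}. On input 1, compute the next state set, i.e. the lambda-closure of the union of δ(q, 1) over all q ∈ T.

C on 1 → {H}.
F on 1 → {M}.
G on 1 → {E}.
J on 1 → {C}.
No 1-transition from B, Q.
Union after reading 1: {C, E, H, M}.
Now take the lambda-closure:
From C via lambda: add B, G.
From E via lambda: add A.
From M via lambda: add P.
From B via lambda: add Q.
From Q via lambda: add F, J.
No new states can be added; the closed set is {A, B, C, E, F, G, H, J, M, P, Q}.

{A, B, C, E, F, G, H, J, M, P, Q}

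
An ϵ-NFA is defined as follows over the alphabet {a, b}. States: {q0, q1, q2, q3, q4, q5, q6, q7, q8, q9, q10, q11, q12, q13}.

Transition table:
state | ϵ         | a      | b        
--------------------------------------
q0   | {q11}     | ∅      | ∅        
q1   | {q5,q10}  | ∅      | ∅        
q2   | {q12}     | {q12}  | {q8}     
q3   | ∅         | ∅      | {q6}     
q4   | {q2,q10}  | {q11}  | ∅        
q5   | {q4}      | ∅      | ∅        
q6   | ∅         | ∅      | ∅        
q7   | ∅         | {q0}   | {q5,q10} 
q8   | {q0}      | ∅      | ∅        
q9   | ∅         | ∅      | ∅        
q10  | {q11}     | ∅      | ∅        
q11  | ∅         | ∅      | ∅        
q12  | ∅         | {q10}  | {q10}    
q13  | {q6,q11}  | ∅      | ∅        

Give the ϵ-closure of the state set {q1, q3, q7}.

{q1, q2, q3, q4, q5, q7, q10, q11, q12}

Start with {q1, q3, q7}.
From q1 via ϵ: add q5, q10.
From q5 via ϵ: add q4.
From q10 via ϵ: add q11.
From q4 via ϵ: add q2.
From q2 via ϵ: add q12.
No new states can be added; the closed set is {q1, q2, q3, q4, q5, q7, q10, q11, q12}.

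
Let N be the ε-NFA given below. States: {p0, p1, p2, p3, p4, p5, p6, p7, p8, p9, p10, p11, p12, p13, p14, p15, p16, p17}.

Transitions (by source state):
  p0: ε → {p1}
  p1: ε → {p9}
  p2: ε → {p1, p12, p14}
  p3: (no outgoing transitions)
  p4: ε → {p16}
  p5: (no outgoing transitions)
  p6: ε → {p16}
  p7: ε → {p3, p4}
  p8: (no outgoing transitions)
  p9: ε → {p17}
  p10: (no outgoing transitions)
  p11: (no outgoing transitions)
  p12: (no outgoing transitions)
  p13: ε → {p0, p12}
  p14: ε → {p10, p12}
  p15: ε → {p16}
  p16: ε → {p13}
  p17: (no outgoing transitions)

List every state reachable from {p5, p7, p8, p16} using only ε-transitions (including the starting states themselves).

Start with {p5, p7, p8, p16}.
From p7 via ε: add p3, p4.
From p16 via ε: add p13.
From p13 via ε: add p0, p12.
From p0 via ε: add p1.
From p1 via ε: add p9.
From p9 via ε: add p17.
No new states can be added; the closed set is {p0, p1, p3, p4, p5, p7, p8, p9, p12, p13, p16, p17}.

{p0, p1, p3, p4, p5, p7, p8, p9, p12, p13, p16, p17}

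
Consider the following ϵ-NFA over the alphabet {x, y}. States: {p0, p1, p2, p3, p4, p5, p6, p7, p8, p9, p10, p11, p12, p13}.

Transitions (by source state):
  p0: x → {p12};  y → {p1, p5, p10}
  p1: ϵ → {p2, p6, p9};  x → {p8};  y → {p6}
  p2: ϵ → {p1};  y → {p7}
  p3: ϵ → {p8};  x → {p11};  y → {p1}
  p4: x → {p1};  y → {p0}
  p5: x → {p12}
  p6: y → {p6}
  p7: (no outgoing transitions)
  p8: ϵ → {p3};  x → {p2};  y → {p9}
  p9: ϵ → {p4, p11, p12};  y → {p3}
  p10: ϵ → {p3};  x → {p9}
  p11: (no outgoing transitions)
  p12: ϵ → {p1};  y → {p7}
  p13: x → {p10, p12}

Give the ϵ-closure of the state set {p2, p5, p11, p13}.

{p1, p2, p4, p5, p6, p9, p11, p12, p13}

Start with {p2, p5, p11, p13}.
From p2 via ϵ: add p1.
From p1 via ϵ: add p6, p9.
From p9 via ϵ: add p4, p12.
No new states can be added; the closed set is {p1, p2, p4, p5, p6, p9, p11, p12, p13}.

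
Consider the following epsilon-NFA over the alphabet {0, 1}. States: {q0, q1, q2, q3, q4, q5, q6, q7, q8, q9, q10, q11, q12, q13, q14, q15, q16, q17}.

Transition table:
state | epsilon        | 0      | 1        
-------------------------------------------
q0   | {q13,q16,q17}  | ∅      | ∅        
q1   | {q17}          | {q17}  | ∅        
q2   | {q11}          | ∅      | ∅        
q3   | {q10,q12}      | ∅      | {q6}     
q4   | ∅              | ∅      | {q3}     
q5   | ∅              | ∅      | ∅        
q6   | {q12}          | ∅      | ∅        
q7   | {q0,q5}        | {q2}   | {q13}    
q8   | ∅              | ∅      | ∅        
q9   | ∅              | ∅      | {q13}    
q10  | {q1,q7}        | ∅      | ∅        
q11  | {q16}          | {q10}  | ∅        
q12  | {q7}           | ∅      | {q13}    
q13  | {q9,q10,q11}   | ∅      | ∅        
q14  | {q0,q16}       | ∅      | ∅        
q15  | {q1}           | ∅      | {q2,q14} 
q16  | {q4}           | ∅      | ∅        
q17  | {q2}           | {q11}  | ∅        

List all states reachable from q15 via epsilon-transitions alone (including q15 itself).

{q1, q2, q4, q11, q15, q16, q17}

Start with {q15}.
From q15 via epsilon: add q1.
From q1 via epsilon: add q17.
From q17 via epsilon: add q2.
From q2 via epsilon: add q11.
From q11 via epsilon: add q16.
From q16 via epsilon: add q4.
No new states can be added; the closed set is {q1, q2, q4, q11, q15, q16, q17}.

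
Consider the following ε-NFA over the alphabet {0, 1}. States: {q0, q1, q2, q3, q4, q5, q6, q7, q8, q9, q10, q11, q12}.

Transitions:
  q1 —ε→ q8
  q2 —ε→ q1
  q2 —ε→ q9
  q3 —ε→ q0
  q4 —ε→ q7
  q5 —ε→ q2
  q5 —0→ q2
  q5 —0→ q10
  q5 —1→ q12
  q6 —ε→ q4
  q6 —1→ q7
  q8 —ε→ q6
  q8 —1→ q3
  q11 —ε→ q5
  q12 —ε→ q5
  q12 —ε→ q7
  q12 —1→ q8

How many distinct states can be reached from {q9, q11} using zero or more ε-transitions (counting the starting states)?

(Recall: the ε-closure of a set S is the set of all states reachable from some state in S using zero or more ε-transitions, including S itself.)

9

Start with {q9, q11}.
From q11 via ε: add q5.
From q5 via ε: add q2.
From q2 via ε: add q1.
From q1 via ε: add q8.
From q8 via ε: add q6.
From q6 via ε: add q4.
From q4 via ε: add q7.
ε-closure = {q1, q2, q4, q5, q6, q7, q8, q9, q11}, which has 9 states.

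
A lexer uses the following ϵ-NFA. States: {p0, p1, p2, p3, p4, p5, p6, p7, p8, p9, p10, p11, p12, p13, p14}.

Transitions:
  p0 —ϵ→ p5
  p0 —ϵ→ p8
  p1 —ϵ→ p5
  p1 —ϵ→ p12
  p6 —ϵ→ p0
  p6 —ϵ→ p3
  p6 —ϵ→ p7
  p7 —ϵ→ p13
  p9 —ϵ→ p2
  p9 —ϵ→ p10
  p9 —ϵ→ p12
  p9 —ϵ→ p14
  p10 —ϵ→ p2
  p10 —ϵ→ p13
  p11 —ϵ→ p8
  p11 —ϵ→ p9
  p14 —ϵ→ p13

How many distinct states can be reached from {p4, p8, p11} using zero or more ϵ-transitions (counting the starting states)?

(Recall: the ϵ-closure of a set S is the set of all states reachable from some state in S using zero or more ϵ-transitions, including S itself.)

9

Start with {p4, p8, p11}.
From p11 via ϵ: add p9.
From p9 via ϵ: add p2, p10, p12, p14.
From p10 via ϵ: add p13.
ϵ-closure = {p2, p4, p8, p9, p10, p11, p12, p13, p14}, which has 9 states.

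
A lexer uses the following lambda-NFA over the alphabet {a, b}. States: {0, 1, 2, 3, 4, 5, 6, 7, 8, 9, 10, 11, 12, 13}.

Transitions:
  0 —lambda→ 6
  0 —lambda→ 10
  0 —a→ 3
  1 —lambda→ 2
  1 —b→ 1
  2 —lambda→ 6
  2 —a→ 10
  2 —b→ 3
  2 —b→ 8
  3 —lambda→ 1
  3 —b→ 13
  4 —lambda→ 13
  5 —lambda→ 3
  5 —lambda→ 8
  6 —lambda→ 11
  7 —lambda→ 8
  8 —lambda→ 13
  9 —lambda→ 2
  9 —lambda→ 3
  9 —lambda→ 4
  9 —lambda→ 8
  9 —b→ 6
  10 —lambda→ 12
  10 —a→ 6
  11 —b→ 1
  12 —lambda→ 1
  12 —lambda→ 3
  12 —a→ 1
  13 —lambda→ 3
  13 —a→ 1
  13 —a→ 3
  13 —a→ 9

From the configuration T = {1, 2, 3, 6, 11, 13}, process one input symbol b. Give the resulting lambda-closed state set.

{1, 2, 3, 6, 8, 11, 13}

1 on b → {1}.
2 on b → {3, 8}.
3 on b → {13}.
11 on b → {1}.
No b-transition from 6, 13.
Union after reading b: {1, 3, 8, 13}.
Now take the lambda-closure:
From 1 via lambda: add 2.
From 2 via lambda: add 6.
From 6 via lambda: add 11.
No new states can be added; the closed set is {1, 2, 3, 6, 8, 11, 13}.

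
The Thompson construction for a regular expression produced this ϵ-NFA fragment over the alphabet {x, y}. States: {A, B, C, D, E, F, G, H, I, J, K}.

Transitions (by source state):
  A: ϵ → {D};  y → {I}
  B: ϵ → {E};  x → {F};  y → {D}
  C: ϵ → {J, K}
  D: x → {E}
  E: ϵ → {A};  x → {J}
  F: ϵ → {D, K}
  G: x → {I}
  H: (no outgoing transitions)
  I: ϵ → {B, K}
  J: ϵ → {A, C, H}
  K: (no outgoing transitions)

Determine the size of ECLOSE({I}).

Start with {I}.
From I via ϵ: add B, K.
From B via ϵ: add E.
From E via ϵ: add A.
From A via ϵ: add D.
ϵ-closure = {A, B, D, E, I, K}, which has 6 states.

6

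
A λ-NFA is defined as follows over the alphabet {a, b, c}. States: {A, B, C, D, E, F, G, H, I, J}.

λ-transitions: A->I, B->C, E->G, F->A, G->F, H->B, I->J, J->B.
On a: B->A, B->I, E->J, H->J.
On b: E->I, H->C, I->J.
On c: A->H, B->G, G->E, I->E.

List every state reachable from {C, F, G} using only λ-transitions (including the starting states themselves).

{A, B, C, F, G, I, J}

Start with {C, F, G}.
From F via λ: add A.
From A via λ: add I.
From I via λ: add J.
From J via λ: add B.
No new states can be added; the closed set is {A, B, C, F, G, I, J}.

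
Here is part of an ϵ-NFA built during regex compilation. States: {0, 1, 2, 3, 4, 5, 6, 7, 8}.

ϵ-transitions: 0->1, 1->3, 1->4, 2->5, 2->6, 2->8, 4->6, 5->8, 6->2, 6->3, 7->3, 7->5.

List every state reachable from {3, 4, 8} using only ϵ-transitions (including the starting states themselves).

Start with {3, 4, 8}.
From 4 via ϵ: add 6.
From 6 via ϵ: add 2.
From 2 via ϵ: add 5.
No new states can be added; the closed set is {2, 3, 4, 5, 6, 8}.

{2, 3, 4, 5, 6, 8}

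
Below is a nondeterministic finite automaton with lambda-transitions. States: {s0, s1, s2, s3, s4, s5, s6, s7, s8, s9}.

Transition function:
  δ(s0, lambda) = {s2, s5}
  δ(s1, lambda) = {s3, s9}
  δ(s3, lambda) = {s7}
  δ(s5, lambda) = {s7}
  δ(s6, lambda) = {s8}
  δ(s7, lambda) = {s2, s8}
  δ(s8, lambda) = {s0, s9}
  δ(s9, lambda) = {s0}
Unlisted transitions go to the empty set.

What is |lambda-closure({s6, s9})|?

7

Start with {s6, s9}.
From s6 via lambda: add s8.
From s9 via lambda: add s0.
From s0 via lambda: add s2, s5.
From s5 via lambda: add s7.
lambda-closure = {s0, s2, s5, s6, s7, s8, s9}, which has 7 states.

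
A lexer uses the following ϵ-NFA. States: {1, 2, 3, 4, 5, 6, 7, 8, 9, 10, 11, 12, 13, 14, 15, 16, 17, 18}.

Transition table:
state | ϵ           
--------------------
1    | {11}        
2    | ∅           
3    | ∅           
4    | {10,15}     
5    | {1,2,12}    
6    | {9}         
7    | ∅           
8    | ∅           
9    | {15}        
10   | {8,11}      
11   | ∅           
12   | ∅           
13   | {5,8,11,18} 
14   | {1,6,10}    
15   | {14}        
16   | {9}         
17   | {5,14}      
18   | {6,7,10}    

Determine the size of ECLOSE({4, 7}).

10

Start with {4, 7}.
From 4 via ϵ: add 10, 15.
From 10 via ϵ: add 8, 11.
From 15 via ϵ: add 14.
From 14 via ϵ: add 1, 6.
From 6 via ϵ: add 9.
ϵ-closure = {1, 4, 6, 7, 8, 9, 10, 11, 14, 15}, which has 10 states.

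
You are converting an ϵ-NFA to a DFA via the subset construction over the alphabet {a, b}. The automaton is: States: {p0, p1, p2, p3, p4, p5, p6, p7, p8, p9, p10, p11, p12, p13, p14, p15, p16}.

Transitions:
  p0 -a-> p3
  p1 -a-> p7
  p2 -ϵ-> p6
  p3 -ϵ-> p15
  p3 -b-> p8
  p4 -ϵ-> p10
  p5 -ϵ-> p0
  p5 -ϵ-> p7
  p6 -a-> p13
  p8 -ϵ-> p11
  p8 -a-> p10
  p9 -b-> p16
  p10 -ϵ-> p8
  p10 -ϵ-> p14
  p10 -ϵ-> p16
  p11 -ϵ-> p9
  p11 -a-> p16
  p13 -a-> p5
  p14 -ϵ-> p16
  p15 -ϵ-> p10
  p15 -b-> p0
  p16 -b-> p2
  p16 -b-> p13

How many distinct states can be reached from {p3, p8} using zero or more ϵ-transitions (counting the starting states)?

8

Start with {p3, p8}.
From p3 via ϵ: add p15.
From p8 via ϵ: add p11.
From p11 via ϵ: add p9.
From p15 via ϵ: add p10.
From p10 via ϵ: add p14, p16.
ϵ-closure = {p3, p8, p9, p10, p11, p14, p15, p16}, which has 8 states.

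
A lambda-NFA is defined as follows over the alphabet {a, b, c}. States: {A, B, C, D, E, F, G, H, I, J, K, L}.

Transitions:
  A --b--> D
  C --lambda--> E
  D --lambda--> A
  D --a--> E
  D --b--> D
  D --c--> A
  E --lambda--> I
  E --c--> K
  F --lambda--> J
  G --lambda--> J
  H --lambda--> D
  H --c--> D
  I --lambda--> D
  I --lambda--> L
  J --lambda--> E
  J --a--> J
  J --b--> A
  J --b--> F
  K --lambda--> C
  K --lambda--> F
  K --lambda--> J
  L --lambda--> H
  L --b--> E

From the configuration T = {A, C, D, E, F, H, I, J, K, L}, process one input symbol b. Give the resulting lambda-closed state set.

A on b → {D}.
D on b → {D}.
J on b → {A, F}.
L on b → {E}.
No b-transition from C, E, F, H, I, K.
Union after reading b: {A, D, E, F}.
Now take the lambda-closure:
From E via lambda: add I.
From F via lambda: add J.
From I via lambda: add L.
From L via lambda: add H.
No new states can be added; the closed set is {A, D, E, F, H, I, J, L}.

{A, D, E, F, H, I, J, L}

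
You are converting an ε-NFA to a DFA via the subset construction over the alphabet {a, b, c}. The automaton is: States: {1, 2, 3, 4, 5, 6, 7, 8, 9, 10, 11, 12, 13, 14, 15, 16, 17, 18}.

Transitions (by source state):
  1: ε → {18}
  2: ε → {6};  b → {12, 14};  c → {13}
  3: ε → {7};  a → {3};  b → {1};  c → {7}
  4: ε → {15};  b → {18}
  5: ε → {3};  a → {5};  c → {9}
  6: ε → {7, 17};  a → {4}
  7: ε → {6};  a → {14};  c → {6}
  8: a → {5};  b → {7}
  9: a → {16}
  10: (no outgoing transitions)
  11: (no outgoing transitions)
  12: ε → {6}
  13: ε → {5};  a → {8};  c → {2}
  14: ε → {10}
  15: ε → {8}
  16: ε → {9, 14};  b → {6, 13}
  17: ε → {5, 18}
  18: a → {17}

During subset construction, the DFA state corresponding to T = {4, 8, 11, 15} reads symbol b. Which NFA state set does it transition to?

4 on b → {18}.
8 on b → {7}.
No b-transition from 11, 15.
Union after reading b: {7, 18}.
Now take the ε-closure:
From 7 via ε: add 6.
From 6 via ε: add 17.
From 17 via ε: add 5.
From 5 via ε: add 3.
No new states can be added; the closed set is {3, 5, 6, 7, 17, 18}.

{3, 5, 6, 7, 17, 18}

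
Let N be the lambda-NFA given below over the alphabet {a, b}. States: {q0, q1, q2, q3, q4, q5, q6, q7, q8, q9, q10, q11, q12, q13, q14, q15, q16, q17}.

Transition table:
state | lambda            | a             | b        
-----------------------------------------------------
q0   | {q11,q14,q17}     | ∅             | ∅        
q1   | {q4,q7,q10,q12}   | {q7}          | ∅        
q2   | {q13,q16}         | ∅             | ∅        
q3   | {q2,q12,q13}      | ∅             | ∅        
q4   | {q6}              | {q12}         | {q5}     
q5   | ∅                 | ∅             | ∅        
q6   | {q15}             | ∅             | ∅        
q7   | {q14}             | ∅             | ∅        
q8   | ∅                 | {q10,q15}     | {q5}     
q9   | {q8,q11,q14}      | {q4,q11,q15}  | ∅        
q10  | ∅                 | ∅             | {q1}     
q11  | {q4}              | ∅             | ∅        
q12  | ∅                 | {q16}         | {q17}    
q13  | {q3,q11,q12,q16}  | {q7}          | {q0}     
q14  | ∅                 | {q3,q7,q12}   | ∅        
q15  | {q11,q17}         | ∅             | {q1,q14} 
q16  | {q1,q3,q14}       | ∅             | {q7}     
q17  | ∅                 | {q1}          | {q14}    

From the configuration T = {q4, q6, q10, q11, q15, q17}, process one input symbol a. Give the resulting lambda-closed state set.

{q1, q4, q6, q7, q10, q11, q12, q14, q15, q17}

q4 on a → {q12}.
q17 on a → {q1}.
No a-transition from q6, q10, q11, q15.
Union after reading a: {q1, q12}.
Now take the lambda-closure:
From q1 via lambda: add q4, q7, q10.
From q4 via lambda: add q6.
From q7 via lambda: add q14.
From q6 via lambda: add q15.
From q15 via lambda: add q11, q17.
No new states can be added; the closed set is {q1, q4, q6, q7, q10, q11, q12, q14, q15, q17}.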